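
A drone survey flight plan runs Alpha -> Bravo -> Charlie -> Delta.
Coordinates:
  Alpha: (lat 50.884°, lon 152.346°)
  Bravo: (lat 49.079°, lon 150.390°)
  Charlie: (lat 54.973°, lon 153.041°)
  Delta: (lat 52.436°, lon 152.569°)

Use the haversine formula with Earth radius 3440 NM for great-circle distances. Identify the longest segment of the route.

Leg distances:
Alpha→Bravo: 132.1 NM
Bravo→Charlie: 367.1 NM
Charlie→Delta: 153.2 NM
The longest leg is Bravo–Charlie at 367.1 NM.

Bravo–Charlie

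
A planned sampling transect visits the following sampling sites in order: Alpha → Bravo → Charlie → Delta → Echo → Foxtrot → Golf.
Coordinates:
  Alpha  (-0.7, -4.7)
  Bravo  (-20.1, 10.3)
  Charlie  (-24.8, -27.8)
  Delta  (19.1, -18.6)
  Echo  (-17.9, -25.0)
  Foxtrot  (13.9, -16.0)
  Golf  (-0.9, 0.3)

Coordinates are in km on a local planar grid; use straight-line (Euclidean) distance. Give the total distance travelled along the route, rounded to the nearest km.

200 km

Leg distances:
Alpha→Bravo: 24.5 km  (cumulative 24.5 km)
Bravo→Charlie: 38.4 km  (cumulative 62.9 km)
Charlie→Delta: 44.9 km  (cumulative 107.8 km)
Delta→Echo: 37.5 km  (cumulative 145.3 km)
Echo→Foxtrot: 33.0 km  (cumulative 178.4 km)
Foxtrot→Golf: 22.0 km  (cumulative 200.4 km)
Total route length ≈ 200 km.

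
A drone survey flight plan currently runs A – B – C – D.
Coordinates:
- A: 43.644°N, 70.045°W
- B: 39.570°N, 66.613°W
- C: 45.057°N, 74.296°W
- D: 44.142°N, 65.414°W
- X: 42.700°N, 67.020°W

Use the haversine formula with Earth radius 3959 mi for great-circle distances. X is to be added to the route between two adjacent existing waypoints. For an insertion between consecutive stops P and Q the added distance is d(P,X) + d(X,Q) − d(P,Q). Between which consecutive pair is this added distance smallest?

Added distance for inserting X between each consecutive pair:
A–B: 50.5 mi
B–C: 69.1 mi
C–D: 84.0 mi
Smallest added distance is 50.5 mi, inserting between A and B.

between A and B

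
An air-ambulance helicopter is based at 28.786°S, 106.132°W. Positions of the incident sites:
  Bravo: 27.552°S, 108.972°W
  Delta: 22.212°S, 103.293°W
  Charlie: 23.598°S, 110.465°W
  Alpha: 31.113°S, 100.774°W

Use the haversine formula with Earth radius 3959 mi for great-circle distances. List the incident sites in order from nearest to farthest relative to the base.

Computing each great-circle distance from 28.786°S, 106.132°W:
Bravo 27.552°S, 108.972°W: 192.9 mi
Alpha 31.113°S, 100.774°W: 358.8 mi
Charlie 23.598°S, 110.465°W: 447.9 mi
Delta 22.212°S, 103.293°W: 487.5 mi

Bravo, Alpha, Charlie, Delta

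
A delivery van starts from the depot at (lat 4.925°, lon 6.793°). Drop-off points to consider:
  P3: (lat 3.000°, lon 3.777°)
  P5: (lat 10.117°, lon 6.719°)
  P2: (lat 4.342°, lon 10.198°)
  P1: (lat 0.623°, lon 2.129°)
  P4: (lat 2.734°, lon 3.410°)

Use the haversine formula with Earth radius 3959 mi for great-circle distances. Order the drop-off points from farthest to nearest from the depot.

Distance from the depot at (lat 4.925°, lon 6.793°) to each:
P1 (lat 0.623°, lon 2.129°): 438.1 mi
P5 (lat 10.117°, lon 6.719°): 358.8 mi
P4 (lat 2.734°, lon 3.410°): 278.0 mi
P3 (lat 3.000°, lon 3.777°): 246.8 mi
P2 (lat 4.342°, lon 10.198°): 237.9 mi

P1, P5, P4, P3, P2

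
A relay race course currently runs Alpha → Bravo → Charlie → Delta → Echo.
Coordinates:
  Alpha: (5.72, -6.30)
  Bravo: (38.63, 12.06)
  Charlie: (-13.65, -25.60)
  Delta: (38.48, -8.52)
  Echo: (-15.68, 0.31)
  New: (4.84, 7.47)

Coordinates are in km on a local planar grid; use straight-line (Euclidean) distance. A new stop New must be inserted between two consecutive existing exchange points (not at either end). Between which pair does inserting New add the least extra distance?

between Delta and Echo

Added distance for inserting New between each consecutive pair:
Alpha–Bravo: 10.2 km
Bravo–Charlie: 7.6 km
Charlie–Delta: 20.3 km
Delta–Echo: 4.1 km
Smallest added distance is 4.1 km, inserting between Delta and Echo.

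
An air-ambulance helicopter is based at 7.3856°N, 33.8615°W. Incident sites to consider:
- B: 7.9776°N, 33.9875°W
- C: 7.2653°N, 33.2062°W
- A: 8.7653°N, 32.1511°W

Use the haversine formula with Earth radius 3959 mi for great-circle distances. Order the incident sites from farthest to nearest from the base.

A, C, B

Distance from the base at 7.3856°N, 33.8615°W to each:
A 8.7653°N, 32.1511°W: 150.9 mi
C 7.2653°N, 33.2062°W: 45.7 mi
B 7.9776°N, 33.9875°W: 41.8 mi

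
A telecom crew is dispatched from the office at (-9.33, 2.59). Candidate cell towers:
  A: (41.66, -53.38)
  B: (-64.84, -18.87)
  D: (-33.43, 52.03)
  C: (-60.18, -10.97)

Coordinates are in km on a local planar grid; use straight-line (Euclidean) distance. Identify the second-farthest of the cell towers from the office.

B

Distance to each, sorted:
A: 75.7 km
B: 59.5 km
D: 55.0 km
C: 52.6 km
The second-farthest is B at 59.5 km.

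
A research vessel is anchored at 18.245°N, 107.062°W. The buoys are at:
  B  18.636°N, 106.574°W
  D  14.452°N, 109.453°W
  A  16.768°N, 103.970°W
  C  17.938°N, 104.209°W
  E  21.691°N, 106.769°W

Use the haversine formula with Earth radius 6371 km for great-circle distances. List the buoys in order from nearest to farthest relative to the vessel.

Distances from the vessel:
B 18.636°N, 106.574°W: 67.4 km
C 17.938°N, 104.209°W: 303.5 km
A 16.768°N, 103.970°W: 366.7 km
E 21.691°N, 106.769°W: 384.4 km
D 14.452°N, 109.453°W: 492.9 km

B, C, A, E, D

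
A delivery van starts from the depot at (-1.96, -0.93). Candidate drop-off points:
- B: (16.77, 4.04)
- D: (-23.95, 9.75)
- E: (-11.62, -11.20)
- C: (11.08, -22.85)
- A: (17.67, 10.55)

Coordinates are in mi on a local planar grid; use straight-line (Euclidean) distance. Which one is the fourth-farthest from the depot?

Distances from the depot ((-1.96, -0.93)):
C: 25.5 mi
D: 24.4 mi
A: 22.7 mi
B: 19.4 mi
E: 14.1 mi
The fourth-farthest is B at 19.4 mi.

B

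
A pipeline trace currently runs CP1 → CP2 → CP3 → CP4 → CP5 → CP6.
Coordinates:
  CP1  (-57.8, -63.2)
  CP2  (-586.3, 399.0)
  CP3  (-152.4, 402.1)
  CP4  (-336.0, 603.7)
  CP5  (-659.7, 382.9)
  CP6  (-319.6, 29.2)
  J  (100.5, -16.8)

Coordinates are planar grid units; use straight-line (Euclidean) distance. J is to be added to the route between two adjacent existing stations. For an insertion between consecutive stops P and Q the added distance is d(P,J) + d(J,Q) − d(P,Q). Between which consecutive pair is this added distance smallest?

between CP1 and CP2

Added distance for inserting J between each consecutive pair:
CP1–CP2: 265.7
CP2–CP3: 858.3
CP3–CP4: 975.3
CP4–CP5: 1225.7
CP5–CP6: 790.8
Smallest added distance is 265.7, inserting between CP1 and CP2.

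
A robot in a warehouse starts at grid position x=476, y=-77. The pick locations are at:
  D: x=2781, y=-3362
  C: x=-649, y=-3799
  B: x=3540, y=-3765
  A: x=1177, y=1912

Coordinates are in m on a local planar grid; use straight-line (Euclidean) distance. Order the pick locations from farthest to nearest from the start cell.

Computing each straight-line distance from x=476, y=-77:
B x=3540, y=-3765: 4794.7 m
D x=2781, y=-3362: 4013.0 m
C x=-649, y=-3799: 3888.3 m
A x=1177, y=1912: 2108.9 m

B, D, C, A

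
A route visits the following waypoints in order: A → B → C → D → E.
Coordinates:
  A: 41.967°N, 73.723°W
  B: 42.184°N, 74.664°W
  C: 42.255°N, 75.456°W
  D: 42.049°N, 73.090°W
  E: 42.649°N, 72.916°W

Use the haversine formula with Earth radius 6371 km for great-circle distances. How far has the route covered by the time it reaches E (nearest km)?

Leg distances:
A→B: 81.3 km  (cumulative 81.3 km)
B→C: 65.7 km  (cumulative 147.0 km)
C→D: 196.4 km  (cumulative 343.4 km)
D→E: 68.2 km  (cumulative 411.6 km)
Cumulative distance at E ≈ 412 km.

412 km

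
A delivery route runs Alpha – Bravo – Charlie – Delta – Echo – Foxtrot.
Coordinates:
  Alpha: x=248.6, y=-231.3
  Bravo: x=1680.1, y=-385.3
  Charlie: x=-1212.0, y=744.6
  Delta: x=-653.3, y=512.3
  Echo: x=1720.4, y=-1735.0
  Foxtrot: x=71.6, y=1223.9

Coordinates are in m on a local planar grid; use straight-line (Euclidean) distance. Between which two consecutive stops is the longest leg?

Leg distances:
Alpha→Bravo: 1439.8 m
Bravo→Charlie: 3105.0 m
Charlie→Delta: 605.1 m
Delta→Echo: 3268.8 m
Echo→Foxtrot: 3387.3 m
The longest leg is Echo–Foxtrot at 3387.3 m.

Echo–Foxtrot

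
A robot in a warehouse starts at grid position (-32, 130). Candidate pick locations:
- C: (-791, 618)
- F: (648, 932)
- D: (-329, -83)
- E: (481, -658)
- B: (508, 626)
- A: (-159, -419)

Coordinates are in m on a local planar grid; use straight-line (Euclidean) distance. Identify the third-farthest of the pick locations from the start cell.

C

Distance to each, sorted:
F: 1051.5 m
E: 940.3 m
C: 902.3 m
B: 733.2 m
A: 563.5 m
D: 365.5 m
The third-farthest is C at 902.3 m.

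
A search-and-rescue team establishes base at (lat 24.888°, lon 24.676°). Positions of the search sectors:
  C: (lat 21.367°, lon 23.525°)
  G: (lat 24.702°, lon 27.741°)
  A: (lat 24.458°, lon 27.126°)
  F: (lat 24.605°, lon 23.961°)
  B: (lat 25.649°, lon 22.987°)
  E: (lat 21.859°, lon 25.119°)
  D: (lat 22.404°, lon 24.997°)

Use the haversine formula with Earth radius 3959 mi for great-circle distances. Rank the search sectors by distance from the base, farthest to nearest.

Distances from the base:
C (lat 21.367°, lon 23.525°): 254.0 mi
E (lat 21.859°, lon 25.119°): 211.2 mi
G (lat 24.702°, lon 27.741°): 192.7 mi
D (lat 22.404°, lon 24.997°): 172.8 mi
A (lat 24.458°, lon 27.126°): 156.7 mi
B (lat 25.649°, lon 22.987°): 117.9 mi
F (lat 24.605°, lon 23.961°): 48.9 mi

C, E, G, D, A, B, F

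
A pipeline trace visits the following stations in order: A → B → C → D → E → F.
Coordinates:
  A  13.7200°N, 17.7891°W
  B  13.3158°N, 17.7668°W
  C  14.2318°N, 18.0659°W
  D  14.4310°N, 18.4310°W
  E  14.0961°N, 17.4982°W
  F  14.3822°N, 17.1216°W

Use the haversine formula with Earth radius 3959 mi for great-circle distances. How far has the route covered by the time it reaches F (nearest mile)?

Leg distances:
A→B: 28.0 mi  (cumulative 28.0 mi)
B→C: 66.4 mi  (cumulative 94.4 mi)
C→D: 28.1 mi  (cumulative 122.4 mi)
D→E: 66.6 mi  (cumulative 189.0 mi)
E→F: 32.0 mi  (cumulative 221.1 mi)
Cumulative distance at F ≈ 221 mi.

221 mi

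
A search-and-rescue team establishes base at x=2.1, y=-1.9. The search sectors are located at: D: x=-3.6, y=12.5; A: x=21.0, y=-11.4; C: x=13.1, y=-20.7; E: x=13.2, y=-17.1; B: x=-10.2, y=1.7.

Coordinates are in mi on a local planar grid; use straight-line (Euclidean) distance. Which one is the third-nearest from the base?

Distance to each, sorted:
B: 12.8 mi
D: 15.5 mi
E: 18.8 mi
A: 21.2 mi
C: 21.8 mi
The third-nearest is E at 18.8 mi.

E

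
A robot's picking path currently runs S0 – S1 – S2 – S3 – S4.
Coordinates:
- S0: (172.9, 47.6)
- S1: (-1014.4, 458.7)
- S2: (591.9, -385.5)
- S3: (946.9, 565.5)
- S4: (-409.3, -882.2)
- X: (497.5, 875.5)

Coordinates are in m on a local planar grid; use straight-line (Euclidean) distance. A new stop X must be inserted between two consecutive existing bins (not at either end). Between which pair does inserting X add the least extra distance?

Added distance for inserting X between each consecutive pair:
S0–S1: 1201.1 m
S1–S2: 1018.2 m
S2–S3: 795.4 m
S3–S4: 540.1 m
Smallest added distance is 540.1 m, inserting between S3 and S4.

between S3 and S4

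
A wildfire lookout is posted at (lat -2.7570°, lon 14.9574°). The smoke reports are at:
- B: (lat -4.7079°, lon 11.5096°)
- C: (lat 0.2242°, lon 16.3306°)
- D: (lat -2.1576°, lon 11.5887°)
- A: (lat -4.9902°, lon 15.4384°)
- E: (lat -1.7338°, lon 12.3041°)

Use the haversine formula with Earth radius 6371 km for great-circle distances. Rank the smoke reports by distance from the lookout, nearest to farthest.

Computing each great-circle distance from (lat -2.7570°, lon 14.9574°):
A (lat -4.9902°, lon 15.4384°): 254.0 km
E (lat -1.7338°, lon 12.3041°): 316.0 km
C (lat 0.2242°, lon 16.3306°): 364.9 km
D (lat -2.1576°, lon 11.5887°): 380.1 km
B (lat -4.7079°, lon 11.5096°): 439.8 km

A, E, C, D, B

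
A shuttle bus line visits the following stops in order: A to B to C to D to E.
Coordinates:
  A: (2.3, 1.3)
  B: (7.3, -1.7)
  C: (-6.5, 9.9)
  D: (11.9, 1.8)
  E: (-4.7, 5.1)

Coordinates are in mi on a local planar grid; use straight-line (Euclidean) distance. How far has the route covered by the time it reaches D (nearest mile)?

Leg distances:
A→B: 5.8 mi  (cumulative 5.8 mi)
B→C: 18.0 mi  (cumulative 23.9 mi)
C→D: 20.1 mi  (cumulative 44.0 mi)
Cumulative distance at D ≈ 44 mi.

44 mi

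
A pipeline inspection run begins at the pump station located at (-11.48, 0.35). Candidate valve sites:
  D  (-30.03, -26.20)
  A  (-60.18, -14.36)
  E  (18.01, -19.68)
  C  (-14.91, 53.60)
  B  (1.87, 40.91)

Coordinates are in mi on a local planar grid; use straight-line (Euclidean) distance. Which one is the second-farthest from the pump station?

Distances from the pump station ((-11.48, 0.35)):
C: 53.4 mi
A: 50.9 mi
B: 42.7 mi
E: 35.6 mi
D: 32.4 mi
The second-farthest is A at 50.9 mi.

A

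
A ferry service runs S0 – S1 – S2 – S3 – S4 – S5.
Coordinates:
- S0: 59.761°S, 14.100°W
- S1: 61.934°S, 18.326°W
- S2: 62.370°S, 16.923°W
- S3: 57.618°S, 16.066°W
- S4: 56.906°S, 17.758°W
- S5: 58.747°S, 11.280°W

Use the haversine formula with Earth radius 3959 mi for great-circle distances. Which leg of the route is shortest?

Leg distances:
S0→S1: 206.8 mi
S1→S2: 54.4 mi
S2→S3: 329.7 mi
S3→S4: 80.1 mi
S4→S5: 270.0 mi
The shortest leg is S1–S2 at 54.4 mi.

S1–S2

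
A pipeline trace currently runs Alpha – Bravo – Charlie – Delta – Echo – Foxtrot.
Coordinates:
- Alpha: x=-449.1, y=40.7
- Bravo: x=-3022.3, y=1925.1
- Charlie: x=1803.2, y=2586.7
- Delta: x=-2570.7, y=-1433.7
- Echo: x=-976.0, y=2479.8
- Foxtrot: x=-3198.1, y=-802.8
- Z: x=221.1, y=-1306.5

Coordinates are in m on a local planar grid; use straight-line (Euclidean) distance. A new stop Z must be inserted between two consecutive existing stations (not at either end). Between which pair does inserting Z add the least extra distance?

between Charlie and Delta

Added distance for inserting Z between each consecutive pair:
Alpha–Bravo: 2893.8 m
Bravo–Charlie: 3910.3 m
Charlie–Delta: 1056.2 m
Delta–Echo: 2539.8 m
Echo–Foxtrot: 3463.2 m
Smallest added distance is 1056.2 m, inserting between Charlie and Delta.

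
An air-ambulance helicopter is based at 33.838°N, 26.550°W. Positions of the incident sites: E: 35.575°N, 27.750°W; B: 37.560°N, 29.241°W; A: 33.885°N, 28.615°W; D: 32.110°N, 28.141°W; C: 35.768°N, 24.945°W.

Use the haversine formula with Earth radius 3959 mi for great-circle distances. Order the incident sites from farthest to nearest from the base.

B, C, D, E, A

Distances from the base:
B 37.560°N, 29.241°W: 298.2 mi
C 35.768°N, 24.945°W: 161.5 mi
D 32.110°N, 28.141°W: 150.9 mi
E 35.575°N, 27.750°W: 138.0 mi
A 33.885°N, 28.615°W: 118.5 mi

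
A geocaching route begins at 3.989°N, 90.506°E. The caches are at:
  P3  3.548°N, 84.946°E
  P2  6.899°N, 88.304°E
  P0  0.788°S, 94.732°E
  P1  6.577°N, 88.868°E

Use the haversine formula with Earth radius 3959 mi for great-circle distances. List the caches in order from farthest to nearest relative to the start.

Distance from the start at 3.989°N, 90.506°E to each:
P0 0.788°S, 94.732°E: 440.6 mi
P3 3.548°N, 84.946°E: 384.6 mi
P2 6.899°N, 88.304°E: 251.7 mi
P1 6.577°N, 88.868°E: 211.4 mi

P0, P3, P2, P1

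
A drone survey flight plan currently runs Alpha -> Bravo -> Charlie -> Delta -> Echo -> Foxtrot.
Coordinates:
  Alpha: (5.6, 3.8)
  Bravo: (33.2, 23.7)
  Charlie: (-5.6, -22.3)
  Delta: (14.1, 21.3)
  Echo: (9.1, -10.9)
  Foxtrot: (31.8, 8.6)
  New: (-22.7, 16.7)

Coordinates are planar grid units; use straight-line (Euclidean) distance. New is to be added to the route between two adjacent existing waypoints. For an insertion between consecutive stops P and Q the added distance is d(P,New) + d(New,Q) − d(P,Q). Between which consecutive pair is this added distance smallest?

Added distance for inserting New between each consecutive pair:
Alpha–Bravo: 53.4
Bravo–Charlie: 38.7
Charlie–Delta: 31.8
Delta–Echo: 46.6
Echo–Foxtrot: 67.3
Smallest added distance is 31.8, inserting between Charlie and Delta.

between Charlie and Delta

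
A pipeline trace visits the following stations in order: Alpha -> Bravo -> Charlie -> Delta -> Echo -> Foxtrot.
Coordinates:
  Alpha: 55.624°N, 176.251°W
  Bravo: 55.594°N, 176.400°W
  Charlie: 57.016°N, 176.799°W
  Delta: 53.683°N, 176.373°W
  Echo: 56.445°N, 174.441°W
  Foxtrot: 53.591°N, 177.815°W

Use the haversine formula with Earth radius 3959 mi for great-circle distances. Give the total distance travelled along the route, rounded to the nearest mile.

Leg distances:
Alpha→Bravo: 6.2 mi  (cumulative 6.2 mi)
Bravo→Charlie: 99.4 mi  (cumulative 105.6 mi)
Charlie→Delta: 230.9 mi  (cumulative 336.5 mi)
Delta→Echo: 205.6 mi  (cumulative 542.1 mi)
Echo→Foxtrot: 238.2 mi  (cumulative 780.3 mi)
Total route length ≈ 780 mi.

780 mi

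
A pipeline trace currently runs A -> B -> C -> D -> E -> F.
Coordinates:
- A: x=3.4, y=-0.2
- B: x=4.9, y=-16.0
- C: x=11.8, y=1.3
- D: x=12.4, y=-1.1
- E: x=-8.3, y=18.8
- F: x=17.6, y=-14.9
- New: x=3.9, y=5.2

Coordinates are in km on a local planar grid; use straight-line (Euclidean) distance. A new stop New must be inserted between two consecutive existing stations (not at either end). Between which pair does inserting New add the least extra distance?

Added distance for inserting New between each consecutive pair:
A–B: 10.8 km
B–C: 11.4 km
C–D: 16.9 km
D–E: 0.1 km
E–F: 0.1 km
Smallest added distance is 0.1 km, inserting between E and F.

between E and F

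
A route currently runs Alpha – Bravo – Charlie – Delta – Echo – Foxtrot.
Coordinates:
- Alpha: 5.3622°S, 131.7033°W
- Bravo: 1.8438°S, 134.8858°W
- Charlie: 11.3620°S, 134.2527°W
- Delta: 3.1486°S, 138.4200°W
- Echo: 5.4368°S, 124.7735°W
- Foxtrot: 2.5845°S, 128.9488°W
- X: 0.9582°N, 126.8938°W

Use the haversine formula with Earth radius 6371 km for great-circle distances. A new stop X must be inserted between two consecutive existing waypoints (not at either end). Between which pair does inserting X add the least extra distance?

Added distance for inserting X between each consecutive pair:
Alpha–Bravo: 1297.3 km
Bravo–Charlie: 1474.1 km
Charlie–Delta: 1931.0 km
Delta–Echo: 574.9 km
Echo–Foxtrot: 643.2 km
Smallest added distance is 574.9 km, inserting between Delta and Echo.

between Delta and Echo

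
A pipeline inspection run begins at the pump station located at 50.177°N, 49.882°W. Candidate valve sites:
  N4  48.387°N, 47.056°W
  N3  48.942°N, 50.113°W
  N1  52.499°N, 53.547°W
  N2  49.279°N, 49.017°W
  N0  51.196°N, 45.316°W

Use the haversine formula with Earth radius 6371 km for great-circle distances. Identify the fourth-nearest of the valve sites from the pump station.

Distance to each, sorted:
N2: 117.6 km
N3: 138.3 km
N4: 285.7 km
N0: 341.0 km
N1: 362.5 km
The fourth-nearest is N0 at 341.0 km.

N0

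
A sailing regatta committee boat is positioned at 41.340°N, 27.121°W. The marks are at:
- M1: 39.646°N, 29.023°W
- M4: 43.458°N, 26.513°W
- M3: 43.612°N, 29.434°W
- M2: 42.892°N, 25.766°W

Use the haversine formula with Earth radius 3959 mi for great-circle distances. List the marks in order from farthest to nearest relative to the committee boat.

Computing each great-circle distance from 41.340°N, 27.121°W:
M3 43.612°N, 29.434°W: 196.3 mi
M1 39.646°N, 29.023°W: 153.9 mi
M4 43.458°N, 26.513°W: 149.6 mi
M2 42.892°N, 25.766°W: 127.8 mi

M3, M1, M4, M2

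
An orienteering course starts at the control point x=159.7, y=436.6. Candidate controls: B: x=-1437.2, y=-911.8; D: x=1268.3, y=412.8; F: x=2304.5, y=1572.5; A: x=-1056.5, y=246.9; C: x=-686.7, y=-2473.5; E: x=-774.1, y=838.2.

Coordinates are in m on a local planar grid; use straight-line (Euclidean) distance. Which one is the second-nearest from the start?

Distances from the start (x=159.7, y=436.6):
E: 1016.5 m
D: 1108.9 m
A: 1230.9 m
B: 2090.0 m
F: 2427.0 m
C: 3030.7 m
The second-nearest is D at 1108.9 m.

D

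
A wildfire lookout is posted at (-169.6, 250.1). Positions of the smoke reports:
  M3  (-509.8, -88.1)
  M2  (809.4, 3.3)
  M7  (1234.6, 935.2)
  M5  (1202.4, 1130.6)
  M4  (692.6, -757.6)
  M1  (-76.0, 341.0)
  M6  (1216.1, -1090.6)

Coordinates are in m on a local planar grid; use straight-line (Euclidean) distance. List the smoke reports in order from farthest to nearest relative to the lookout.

M6, M5, M7, M4, M2, M3, M1

Distance from the lookout at (-169.6, 250.1) to each:
M6 (1216.1, -1090.6): 1928.1 m
M5 (1202.4, 1130.6): 1630.2 m
M7 (1234.6, 935.2): 1562.4 m
M4 (692.6, -757.6): 1326.2 m
M2 (809.4, 3.3): 1009.6 m
M3 (-509.8, -88.1): 479.7 m
M1 (-76.0, 341.0): 130.5 m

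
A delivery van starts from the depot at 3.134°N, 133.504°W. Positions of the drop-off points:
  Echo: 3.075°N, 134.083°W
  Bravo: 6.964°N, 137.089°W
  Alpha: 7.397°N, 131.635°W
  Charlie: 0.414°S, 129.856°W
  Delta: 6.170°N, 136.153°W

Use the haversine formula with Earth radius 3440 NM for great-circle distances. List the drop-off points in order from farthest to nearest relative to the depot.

Bravo, Charlie, Alpha, Delta, Echo

Distance from the depot at 3.134°N, 133.504°W to each:
Bravo 6.964°N, 137.089°W: 314.4 NM
Charlie 0.414°S, 129.856°W: 305.5 NM
Alpha 7.397°N, 131.635°W: 279.3 NM
Delta 6.170°N, 136.153°W: 241.6 NM
Echo 3.075°N, 134.083°W: 34.9 NM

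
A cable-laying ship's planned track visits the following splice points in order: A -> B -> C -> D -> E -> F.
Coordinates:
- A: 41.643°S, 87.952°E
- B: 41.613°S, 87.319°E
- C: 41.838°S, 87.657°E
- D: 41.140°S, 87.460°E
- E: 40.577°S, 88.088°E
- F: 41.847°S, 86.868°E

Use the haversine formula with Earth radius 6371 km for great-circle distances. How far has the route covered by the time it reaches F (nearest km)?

426 km

Leg distances:
A→B: 52.7 km  (cumulative 52.7 km)
B→C: 37.6 km  (cumulative 90.3 km)
C→D: 79.3 km  (cumulative 169.6 km)
D→E: 81.9 km  (cumulative 251.5 km)
E→F: 174.2 km  (cumulative 425.8 km)
Cumulative distance at F ≈ 426 km.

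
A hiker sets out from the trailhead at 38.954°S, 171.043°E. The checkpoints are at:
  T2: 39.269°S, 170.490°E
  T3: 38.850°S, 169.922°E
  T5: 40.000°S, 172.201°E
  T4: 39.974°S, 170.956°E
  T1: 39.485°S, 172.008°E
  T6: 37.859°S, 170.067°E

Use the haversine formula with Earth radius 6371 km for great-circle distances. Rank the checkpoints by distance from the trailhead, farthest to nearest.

T5, T6, T4, T1, T3, T2

Computing each great-circle distance from 38.954°S, 171.043°E:
T5 40.000°S, 172.201°E: 153.0 km
T6 37.859°S, 170.067°E: 148.5 km
T4 39.974°S, 170.956°E: 113.7 km
T1 39.485°S, 172.008°E: 102.0 km
T3 38.850°S, 169.922°E: 97.7 km
T2 39.269°S, 170.490°E: 59.2 km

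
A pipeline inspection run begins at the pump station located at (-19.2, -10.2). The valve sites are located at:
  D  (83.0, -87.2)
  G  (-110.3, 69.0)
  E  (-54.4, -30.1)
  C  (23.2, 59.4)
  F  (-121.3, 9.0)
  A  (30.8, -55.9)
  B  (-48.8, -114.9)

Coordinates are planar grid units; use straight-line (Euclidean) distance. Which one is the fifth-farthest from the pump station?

Distance to each, sorted:
D: 128.0
G: 120.7
B: 108.8
F: 103.9
C: 81.5
A: 67.7
E: 40.4
The fifth-farthest is C at 81.5.

C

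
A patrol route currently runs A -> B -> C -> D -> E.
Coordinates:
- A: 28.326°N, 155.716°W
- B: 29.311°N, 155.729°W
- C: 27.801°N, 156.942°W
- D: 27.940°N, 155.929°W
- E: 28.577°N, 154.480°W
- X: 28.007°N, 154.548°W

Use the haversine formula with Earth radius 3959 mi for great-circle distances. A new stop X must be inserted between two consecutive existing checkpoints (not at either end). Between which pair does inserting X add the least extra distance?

between D and E

Added distance for inserting X between each consecutive pair:
A–B: 121.5 mi
B–C: 134.3 mi
C–D: 168.7 mi
D–E: 25.4 mi
Smallest added distance is 25.4 mi, inserting between D and E.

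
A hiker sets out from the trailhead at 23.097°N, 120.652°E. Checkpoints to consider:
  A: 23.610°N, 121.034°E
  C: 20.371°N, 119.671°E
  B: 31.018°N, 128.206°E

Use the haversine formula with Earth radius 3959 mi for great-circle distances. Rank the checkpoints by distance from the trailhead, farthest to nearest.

Distances from the trailhead:
B 31.018°N, 128.206°E: 717.6 mi
C 20.371°N, 119.671°E: 198.6 mi
A 23.610°N, 121.034°E: 42.9 mi

B, C, A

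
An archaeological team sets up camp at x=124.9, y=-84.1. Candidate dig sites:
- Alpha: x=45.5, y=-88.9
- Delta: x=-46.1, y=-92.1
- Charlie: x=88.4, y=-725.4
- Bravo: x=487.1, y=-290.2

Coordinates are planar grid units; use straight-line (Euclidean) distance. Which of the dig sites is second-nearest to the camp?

Distances from the camp (x=124.9, y=-84.1):
Alpha: 79.5
Delta: 171.2
Bravo: 416.7
Charlie: 642.3
The second-nearest is Delta at 171.2.

Delta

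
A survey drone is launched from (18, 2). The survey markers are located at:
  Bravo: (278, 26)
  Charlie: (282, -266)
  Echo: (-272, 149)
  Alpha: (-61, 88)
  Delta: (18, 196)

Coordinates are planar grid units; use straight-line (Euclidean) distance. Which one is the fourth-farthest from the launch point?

Distance to each, sorted:
Charlie: 376.2
Echo: 325.1
Bravo: 261.1
Delta: 194.0
Alpha: 116.8
The fourth-farthest is Delta at 194.0.

Delta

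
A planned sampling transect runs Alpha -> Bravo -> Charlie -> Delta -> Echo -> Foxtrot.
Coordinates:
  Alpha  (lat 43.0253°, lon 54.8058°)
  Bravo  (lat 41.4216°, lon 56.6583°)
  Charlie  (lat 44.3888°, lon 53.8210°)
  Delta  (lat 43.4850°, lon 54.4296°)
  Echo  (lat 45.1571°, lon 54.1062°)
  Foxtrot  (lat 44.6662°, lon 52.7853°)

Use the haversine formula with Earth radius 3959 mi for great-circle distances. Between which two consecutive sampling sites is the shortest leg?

Charlie–Delta

Leg distances:
Alpha→Bravo: 145.8 mi
Bravo→Charlie: 250.3 mi
Charlie→Delta: 69.4 mi
Delta→Echo: 116.6 mi
Echo→Foxtrot: 73.0 mi
The shortest leg is Charlie–Delta at 69.4 mi.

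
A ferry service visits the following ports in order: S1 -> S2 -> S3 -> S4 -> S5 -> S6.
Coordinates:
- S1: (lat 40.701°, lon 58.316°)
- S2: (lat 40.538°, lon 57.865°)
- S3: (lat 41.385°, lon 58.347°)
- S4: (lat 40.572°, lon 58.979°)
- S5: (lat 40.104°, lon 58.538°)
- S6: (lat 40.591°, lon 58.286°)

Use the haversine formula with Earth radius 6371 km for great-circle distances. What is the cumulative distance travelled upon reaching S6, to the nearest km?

372 km

Leg distances:
S1→S2: 42.2 km  (cumulative 42.2 km)
S2→S3: 102.5 km  (cumulative 144.7 km)
S3→S4: 104.8 km  (cumulative 249.5 km)
S4→S5: 64.1 km  (cumulative 313.6 km)
S5→S6: 58.2 km  (cumulative 371.8 km)
Cumulative distance at S6 ≈ 372 km.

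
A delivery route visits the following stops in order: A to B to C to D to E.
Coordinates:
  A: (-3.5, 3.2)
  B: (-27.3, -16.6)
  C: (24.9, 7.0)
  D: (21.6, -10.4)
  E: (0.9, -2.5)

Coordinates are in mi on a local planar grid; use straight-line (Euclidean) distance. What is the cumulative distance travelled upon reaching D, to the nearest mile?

Leg distances:
A→B: 31.0 mi  (cumulative 31.0 mi)
B→C: 57.3 mi  (cumulative 88.2 mi)
C→D: 17.7 mi  (cumulative 106.0 mi)
Cumulative distance at D ≈ 106 mi.

106 mi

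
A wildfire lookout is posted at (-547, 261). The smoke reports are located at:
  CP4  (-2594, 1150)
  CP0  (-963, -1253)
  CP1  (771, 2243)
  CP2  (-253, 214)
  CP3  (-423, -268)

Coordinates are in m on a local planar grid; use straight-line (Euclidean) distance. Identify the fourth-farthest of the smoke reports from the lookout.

CP3

Distance to each, sorted:
CP1: 2380.2 m
CP4: 2231.7 m
CP0: 1570.1 m
CP3: 543.3 m
CP2: 297.7 m
The fourth-farthest is CP3 at 543.3 m.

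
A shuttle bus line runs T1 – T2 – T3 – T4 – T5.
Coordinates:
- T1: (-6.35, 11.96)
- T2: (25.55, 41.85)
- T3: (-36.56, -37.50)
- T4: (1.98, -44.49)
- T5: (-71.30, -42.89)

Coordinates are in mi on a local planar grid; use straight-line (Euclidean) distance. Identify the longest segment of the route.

Leg distances:
T1→T2: 43.7 mi
T2→T3: 100.8 mi
T3→T4: 39.2 mi
T4→T5: 73.3 mi
The longest leg is T2–T3 at 100.8 mi.

T2–T3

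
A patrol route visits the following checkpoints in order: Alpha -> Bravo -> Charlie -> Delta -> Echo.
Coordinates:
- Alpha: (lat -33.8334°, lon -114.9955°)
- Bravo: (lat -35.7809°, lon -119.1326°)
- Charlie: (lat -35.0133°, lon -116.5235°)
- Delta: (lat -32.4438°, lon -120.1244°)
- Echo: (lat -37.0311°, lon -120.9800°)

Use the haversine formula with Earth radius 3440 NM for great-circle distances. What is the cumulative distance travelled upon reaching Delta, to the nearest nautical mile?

608 NM

Leg distances:
Alpha→Bravo: 235.1 NM  (cumulative 235.1 NM)
Bravo→Charlie: 135.7 NM  (cumulative 370.8 NM)
Charlie→Delta: 236.9 NM  (cumulative 607.7 NM)
Cumulative distance at Delta ≈ 608 NM.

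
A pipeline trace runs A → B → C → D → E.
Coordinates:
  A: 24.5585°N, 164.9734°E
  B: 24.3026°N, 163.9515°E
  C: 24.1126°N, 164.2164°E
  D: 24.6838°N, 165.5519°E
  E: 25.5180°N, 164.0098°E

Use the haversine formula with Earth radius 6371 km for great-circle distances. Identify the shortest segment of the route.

Leg distances:
A→B: 107.3 km
B→C: 34.2 km
C→D: 149.4 km
D→E: 180.9 km
The shortest leg is B–C at 34.2 km.

B–C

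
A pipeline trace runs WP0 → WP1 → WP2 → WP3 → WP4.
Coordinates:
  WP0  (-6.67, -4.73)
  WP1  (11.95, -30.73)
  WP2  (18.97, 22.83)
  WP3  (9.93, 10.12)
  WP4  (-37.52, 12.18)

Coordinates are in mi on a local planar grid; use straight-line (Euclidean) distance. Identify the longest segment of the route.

WP1–WP2

Leg distances:
WP0→WP1: 32.0 mi
WP1→WP2: 54.0 mi
WP2→WP3: 15.6 mi
WP3→WP4: 47.5 mi
The longest leg is WP1–WP2 at 54.0 mi.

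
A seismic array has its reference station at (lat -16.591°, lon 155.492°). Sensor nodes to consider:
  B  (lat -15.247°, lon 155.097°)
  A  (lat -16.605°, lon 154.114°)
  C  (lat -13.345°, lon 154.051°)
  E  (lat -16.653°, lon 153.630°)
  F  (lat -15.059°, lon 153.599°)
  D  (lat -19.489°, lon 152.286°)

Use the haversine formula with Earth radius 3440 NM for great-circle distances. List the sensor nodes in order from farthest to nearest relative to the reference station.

D, C, F, E, B, A

Distance from the reference station at (lat -16.591°, lon 155.492°) to each:
D (lat -19.489°, lon 152.286°): 252.5 NM
C (lat -13.345°, lon 154.051°): 212.0 NM
F (lat -15.059°, lon 153.599°): 142.9 NM
E (lat -16.653°, lon 153.630°): 107.2 NM
B (lat -15.247°, lon 155.097°): 83.9 NM
A (lat -16.605°, lon 154.114°): 79.3 NM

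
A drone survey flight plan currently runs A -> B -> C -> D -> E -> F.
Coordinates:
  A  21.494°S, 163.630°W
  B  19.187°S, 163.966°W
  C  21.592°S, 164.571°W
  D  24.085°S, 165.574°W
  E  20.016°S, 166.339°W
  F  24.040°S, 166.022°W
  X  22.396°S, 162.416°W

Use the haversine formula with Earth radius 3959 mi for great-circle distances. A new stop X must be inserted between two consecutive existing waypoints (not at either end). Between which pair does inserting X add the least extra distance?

between A and B

Added distance for inserting X between each consecutive pair:
A–B: 182.1 mi
B–C: 221.4 mi
C–D: 197.1 mi
D–E: 248.1 mi
E–F: 278.3 mi
Smallest added distance is 182.1 mi, inserting between A and B.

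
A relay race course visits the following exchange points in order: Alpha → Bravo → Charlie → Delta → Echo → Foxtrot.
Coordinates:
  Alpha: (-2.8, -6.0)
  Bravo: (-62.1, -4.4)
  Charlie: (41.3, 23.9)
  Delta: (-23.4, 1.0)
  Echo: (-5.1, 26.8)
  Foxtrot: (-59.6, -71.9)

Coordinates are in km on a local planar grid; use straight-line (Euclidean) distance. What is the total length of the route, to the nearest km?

380 km

Leg distances:
Alpha→Bravo: 59.3 km  (cumulative 59.3 km)
Bravo→Charlie: 107.2 km  (cumulative 166.5 km)
Charlie→Delta: 68.6 km  (cumulative 235.2 km)
Delta→Echo: 31.6 km  (cumulative 266.8 km)
Echo→Foxtrot: 112.7 km  (cumulative 379.5 km)
Total route length ≈ 380 km.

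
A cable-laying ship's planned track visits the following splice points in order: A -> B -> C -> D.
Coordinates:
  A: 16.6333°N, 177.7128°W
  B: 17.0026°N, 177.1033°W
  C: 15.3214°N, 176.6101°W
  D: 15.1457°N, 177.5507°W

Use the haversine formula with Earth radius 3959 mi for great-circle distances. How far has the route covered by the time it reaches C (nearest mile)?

Leg distances:
A→B: 47.7 mi  (cumulative 47.7 mi)
B→C: 120.7 mi  (cumulative 168.4 mi)
Cumulative distance at C ≈ 168 mi.

168 mi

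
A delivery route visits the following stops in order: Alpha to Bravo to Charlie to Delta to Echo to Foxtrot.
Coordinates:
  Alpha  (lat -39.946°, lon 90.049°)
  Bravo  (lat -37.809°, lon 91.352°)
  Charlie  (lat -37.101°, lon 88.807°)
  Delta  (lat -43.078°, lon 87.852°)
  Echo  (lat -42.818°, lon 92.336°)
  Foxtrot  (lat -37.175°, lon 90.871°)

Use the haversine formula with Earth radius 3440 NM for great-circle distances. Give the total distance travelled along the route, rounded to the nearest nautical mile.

1175 NM

Leg distances:
Alpha→Bravo: 142.0 NM  (cumulative 142.0 NM)
Bravo→Charlie: 128.5 NM  (cumulative 270.5 NM)
Charlie→Delta: 361.5 NM  (cumulative 632.1 NM)
Delta→Echo: 197.7 NM  (cumulative 829.7 NM)
Echo→Foxtrot: 345.4 NM  (cumulative 1175.1 NM)
Total route length ≈ 1175 NM.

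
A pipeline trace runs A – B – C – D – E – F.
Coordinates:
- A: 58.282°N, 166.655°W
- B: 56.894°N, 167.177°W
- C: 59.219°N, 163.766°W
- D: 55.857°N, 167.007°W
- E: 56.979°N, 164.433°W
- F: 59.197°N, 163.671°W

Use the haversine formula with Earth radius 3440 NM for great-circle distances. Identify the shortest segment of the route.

Leg distances:
A→B: 85.0 NM
B→C: 176.7 NM
C→D: 227.2 NM
D→E: 108.8 NM
E→F: 135.3 NM
The shortest leg is A–B at 85.0 NM.

A–B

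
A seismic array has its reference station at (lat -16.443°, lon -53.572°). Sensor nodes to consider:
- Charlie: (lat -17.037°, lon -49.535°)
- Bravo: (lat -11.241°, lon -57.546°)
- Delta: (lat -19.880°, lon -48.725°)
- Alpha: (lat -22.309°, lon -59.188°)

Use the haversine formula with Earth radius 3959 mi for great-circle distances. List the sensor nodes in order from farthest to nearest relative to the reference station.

Distances from the reference station:
Alpha (lat -22.309°, lon -59.188°): 546.0 mi
Bravo (lat -11.241°, lon -57.546°): 447.5 mi
Delta (lat -19.880°, lon -48.725°): 397.0 mi
Charlie (lat -17.037°, lon -49.535°): 270.3 mi

Alpha, Bravo, Delta, Charlie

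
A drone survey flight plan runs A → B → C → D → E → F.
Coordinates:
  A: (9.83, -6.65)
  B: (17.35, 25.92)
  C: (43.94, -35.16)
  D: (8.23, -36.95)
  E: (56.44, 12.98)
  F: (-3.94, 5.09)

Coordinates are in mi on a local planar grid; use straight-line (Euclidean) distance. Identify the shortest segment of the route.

A–B

Leg distances:
A→B: 33.4 mi
B→C: 66.6 mi
C→D: 35.8 mi
D→E: 69.4 mi
E→F: 60.9 mi
The shortest leg is A–B at 33.4 mi.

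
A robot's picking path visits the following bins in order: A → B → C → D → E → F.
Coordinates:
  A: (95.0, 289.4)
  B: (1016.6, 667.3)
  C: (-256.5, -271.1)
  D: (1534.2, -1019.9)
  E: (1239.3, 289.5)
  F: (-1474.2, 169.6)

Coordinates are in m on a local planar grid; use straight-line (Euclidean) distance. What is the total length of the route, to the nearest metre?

8577 m

Leg distances:
A→B: 996.1 m  (cumulative 996.1 m)
B→C: 1581.6 m  (cumulative 2577.6 m)
C→D: 1941.0 m  (cumulative 4518.6 m)
D→E: 1342.2 m  (cumulative 5860.8 m)
E→F: 2716.1 m  (cumulative 8576.9 m)
Total route length ≈ 8577 m.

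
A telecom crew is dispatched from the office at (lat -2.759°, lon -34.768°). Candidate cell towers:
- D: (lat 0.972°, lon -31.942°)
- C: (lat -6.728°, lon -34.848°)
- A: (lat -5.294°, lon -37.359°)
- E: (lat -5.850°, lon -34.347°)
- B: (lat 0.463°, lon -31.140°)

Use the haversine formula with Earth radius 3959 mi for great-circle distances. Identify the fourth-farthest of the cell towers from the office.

Distance to each, sorted:
B: 335.2 mi
D: 323.4 mi
C: 274.3 mi
A: 250.1 mi
E: 215.5 mi
The fourth-farthest is A at 250.1 mi.

A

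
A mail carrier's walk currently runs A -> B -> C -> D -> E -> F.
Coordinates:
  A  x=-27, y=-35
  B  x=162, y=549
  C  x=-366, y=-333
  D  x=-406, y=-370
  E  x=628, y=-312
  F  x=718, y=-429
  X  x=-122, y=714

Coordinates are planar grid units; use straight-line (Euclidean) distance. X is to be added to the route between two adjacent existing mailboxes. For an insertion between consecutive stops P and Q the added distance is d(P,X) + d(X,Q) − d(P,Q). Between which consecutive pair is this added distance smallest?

Added distance for inserting X between each consecutive pair:
A–B: 469.6
B–C: 375.5
C–D: 2141.2
D–E: 1355.9
E–F: 2541.8
Smallest added distance is 375.5, inserting between B and C.

between B and C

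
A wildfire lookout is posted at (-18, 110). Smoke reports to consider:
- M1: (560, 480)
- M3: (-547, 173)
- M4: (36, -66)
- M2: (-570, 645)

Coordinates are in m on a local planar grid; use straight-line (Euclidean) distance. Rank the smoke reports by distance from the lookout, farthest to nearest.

M2, M1, M3, M4

Computing each straight-line distance from (-18, 110):
M2 (-570, 645): 768.7 m
M1 (560, 480): 686.3 m
M3 (-547, 173): 532.7 m
M4 (36, -66): 184.1 m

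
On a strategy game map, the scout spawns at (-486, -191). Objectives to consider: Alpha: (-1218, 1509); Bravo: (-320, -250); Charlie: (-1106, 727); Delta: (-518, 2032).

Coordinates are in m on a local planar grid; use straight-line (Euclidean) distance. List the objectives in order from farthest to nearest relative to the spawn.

Delta, Alpha, Charlie, Bravo

Distance from the spawn at (-486, -191) to each:
Delta (-518, 2032): 2223.2 m
Alpha (-1218, 1509): 1850.9 m
Charlie (-1106, 727): 1107.8 m
Bravo (-320, -250): 176.2 m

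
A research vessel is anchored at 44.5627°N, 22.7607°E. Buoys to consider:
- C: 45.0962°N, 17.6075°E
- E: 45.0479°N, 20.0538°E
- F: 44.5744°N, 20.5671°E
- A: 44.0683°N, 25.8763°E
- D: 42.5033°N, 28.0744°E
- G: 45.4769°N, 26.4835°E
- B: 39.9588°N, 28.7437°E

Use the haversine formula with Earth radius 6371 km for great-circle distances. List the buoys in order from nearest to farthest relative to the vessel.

Distance from the vessel at 44.5627°N, 22.7607°E to each:
F 44.5744°N, 20.5671°E: 173.8 km
E 45.0479°N, 20.0538°E: 220.3 km
A 44.0683°N, 25.8763°E: 253.9 km
G 45.4769°N, 26.4835°E: 309.7 km
C 45.0962°N, 17.6075°E: 410.6 km
D 42.5033°N, 28.0744°E: 485.6 km
B 39.9588°N, 28.7437°E: 709.9 km

F, E, A, G, C, D, B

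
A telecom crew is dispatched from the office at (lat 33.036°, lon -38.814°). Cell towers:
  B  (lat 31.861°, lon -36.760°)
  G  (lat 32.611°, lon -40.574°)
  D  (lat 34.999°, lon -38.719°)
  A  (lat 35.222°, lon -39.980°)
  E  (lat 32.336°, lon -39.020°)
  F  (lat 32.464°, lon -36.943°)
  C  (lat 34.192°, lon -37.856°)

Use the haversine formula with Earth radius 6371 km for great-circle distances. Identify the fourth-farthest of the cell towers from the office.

Distance to each, sorted:
A: 265.7 km
B: 232.8 km
D: 218.5 km
F: 186.2 km
G: 171.1 km
C: 156.2 km
E: 80.2 km
The fourth-farthest is F at 186.2 km.

F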